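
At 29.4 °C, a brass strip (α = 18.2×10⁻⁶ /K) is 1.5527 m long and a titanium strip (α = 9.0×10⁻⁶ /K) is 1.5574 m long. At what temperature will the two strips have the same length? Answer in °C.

T = 359.4 °C

Equal length when α₁L₁ΔT − α₂L₂ΔT = L₂ − L₁ = 4.70×10⁻³ m
α₁L₁ = 2.825914×10⁻⁵, α₂L₂ = 1.40166×10⁻⁵ → Δ(αL) = 1.424254×10⁻⁵ m/K
ΔT = 4.70×10⁻³ / 1.424254×10⁻⁵ = 329.997 K, so T = 29.4 + 329.997 = 359.397 °C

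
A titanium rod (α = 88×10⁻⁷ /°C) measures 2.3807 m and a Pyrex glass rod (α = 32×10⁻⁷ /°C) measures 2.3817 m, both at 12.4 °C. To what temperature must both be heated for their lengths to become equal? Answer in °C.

T = 87.43 °C

L₁(1 + α₁ΔT) = L₂(1 + α₂ΔT) ⇒ ΔT = (L₂ − L₁)/(α₁L₁ − α₂L₂)
L₂ − L₁ = 2.3817 − 2.3807 = 1.00×10⁻³ m
α₁L₁ − α₂L₂ = 88×10⁻⁷×2.3807 − 32×10⁻⁷×2.3817 = 1.332872×10⁻⁵ m/K
ΔT = 1.00×10⁻³ / 1.332872×10⁻⁵ = 75.0260 K
T = 12.4 + 75.0260 = 87.4260 °C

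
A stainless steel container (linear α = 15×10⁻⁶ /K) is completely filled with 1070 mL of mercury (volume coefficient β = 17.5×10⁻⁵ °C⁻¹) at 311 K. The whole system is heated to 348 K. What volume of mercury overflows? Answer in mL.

The container also expands: β_container ≈ 3α = 4.5×10⁻⁵ /K
Net overflow = V₀(β_liq − 3α_cont)ΔT
β − 3α = 1.75×10⁻⁴ − 4.5×10⁻⁵ = 1.30×10⁻⁴ /K; ΔT = 37 K
ΔV = 1070 × 1.30×10⁻⁴ × 37 = 5.15 mL

5.15 mL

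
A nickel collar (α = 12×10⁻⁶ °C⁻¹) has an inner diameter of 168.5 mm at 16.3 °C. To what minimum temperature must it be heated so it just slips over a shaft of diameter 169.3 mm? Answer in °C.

Required Δd = 169.3 − 168.5 = 0.8 mm
Δd = αd₀ΔT ⇒ ΔT = Δd/(αd₀) = 0.8 / (12×10⁻⁶ × 168.5) = 395.65 K
T_min = 16.3 + 395.65 = 411.95 °C

T = 412 °C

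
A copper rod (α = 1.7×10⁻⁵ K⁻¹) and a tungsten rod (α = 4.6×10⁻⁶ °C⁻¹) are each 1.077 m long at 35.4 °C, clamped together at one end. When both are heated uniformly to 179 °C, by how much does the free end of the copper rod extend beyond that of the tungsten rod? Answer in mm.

1.92 mm

ΔT = 143.6 K
copper: ΔL = 1.7×10⁻⁵ × 1.077 m × 143.6 = 2.6292×10⁻³ m = 2.6292 mm
tungsten: ΔL = 4.6×10⁻⁶ × 1.077 m × 143.6 = 7.1142×10⁻⁴ m = 0.71142 mm
difference = 2.6292 − 0.71142 = 1.91778 mm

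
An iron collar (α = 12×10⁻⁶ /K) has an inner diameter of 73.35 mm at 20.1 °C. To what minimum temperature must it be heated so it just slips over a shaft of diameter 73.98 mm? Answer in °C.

T = 736 °C

Required Δd = 73.98 − 73.35 = 0.63 mm
Δd = αd₀ΔT ⇒ ΔT = Δd/(αd₀) = 0.63 / (12×10⁻⁶ × 73.35) = 715.75 K
T_min = 20.1 + 715.75 = 735.85 °C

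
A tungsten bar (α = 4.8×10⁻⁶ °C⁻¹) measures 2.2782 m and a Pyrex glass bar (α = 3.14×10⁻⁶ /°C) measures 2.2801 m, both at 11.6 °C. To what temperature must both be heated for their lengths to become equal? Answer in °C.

T = 514.8 °C

L₁(1 + α₁ΔT) = L₂(1 + α₂ΔT) ⇒ ΔT = (L₂ − L₁)/(α₁L₁ − α₂L₂)
L₂ − L₁ = 2.2801 − 2.2782 = 1.90×10⁻³ m
α₁L₁ − α₂L₂ = 4.8×10⁻⁶×2.2782 − 3.14×10⁻⁶×2.2801 = 3.775846×10⁻⁶ m/K
ΔT = 1.90×10⁻³ / 3.775846×10⁻⁶ = 503.198 K
T = 11.6 + 503.198 = 514.798 °C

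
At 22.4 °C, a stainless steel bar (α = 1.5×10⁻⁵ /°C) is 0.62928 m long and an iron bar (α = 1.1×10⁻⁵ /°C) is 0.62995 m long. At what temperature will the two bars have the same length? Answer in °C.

L₁(1 + α₁ΔT) = L₂(1 + α₂ΔT) ⇒ ΔT = (L₂ − L₁)/(α₁L₁ − α₂L₂)
L₂ − L₁ = 0.62995 − 0.62928 = 6.70×10⁻⁴ m
α₁L₁ − α₂L₂ = 1.5×10⁻⁵×0.62928 − 1.1×10⁻⁵×0.62995 = 2.50975×10⁻⁶ m/K
ΔT = 6.70×10⁻⁴ / 2.50975×10⁻⁶ = 266.959 K
T = 22.4 + 266.959 = 289.359 °C

T = 289.4 °C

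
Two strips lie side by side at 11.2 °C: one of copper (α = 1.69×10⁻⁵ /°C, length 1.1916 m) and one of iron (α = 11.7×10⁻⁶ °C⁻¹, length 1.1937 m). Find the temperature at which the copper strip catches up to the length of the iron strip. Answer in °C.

T = 351.5 °C

L₁(1 + α₁ΔT) = L₂(1 + α₂ΔT) ⇒ ΔT = (L₂ − L₁)/(α₁L₁ − α₂L₂)
L₂ − L₁ = 1.1937 − 1.1916 = 2.10×10⁻³ m
α₁L₁ − α₂L₂ = 1.69×10⁻⁵×1.1916 − 11.7×10⁻⁶×1.1937 = 6.17175×10⁻⁶ m/K
ΔT = 2.10×10⁻³ / 6.17175×10⁻⁶ = 340.260 K
T = 11.2 + 340.260 = 351.460 °C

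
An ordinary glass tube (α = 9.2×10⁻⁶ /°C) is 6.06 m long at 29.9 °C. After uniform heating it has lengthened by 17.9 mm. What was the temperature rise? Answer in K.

ΔT = 321 K

ΔL = αL₀ΔT ⇒ ΔT = ΔL / (αL₀)
ΔT = 17.9×10⁻³ m / (9.2×10⁻⁶ × 6.06 m) = 321.06 K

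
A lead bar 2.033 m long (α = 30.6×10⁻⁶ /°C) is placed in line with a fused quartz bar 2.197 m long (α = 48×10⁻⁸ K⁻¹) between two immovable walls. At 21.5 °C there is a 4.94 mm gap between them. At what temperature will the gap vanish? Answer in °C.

Gap closes when ΔL₁ + ΔL₂ = 4.94 mm = 4.94×10⁻³ m
(α₁L₁ + α₂L₂)ΔT = g
α₁L₁ + α₂L₂ = 30.6×10⁻⁶×2.033 + 48×10⁻⁸×2.197 = 6.326436×10⁻⁵ m/K
ΔT = 4.94×10⁻³ / 6.326436×10⁻⁵ = 78.085 K
T = 21.5 + 78.085 = 99.585 °C

T = 99.6 °C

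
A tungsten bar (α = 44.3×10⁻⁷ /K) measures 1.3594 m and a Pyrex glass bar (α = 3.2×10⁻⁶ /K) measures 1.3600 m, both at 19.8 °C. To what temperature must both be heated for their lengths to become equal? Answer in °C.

T = 379.1 °C

L₁(1 + α₁ΔT) = L₂(1 + α₂ΔT) ⇒ ΔT = (L₂ − L₁)/(α₁L₁ − α₂L₂)
L₂ − L₁ = 1.3600 − 1.3594 = 6.00×10⁻⁴ m
α₁L₁ − α₂L₂ = 44.3×10⁻⁷×1.3594 − 3.2×10⁻⁶×1.3600 = 1.670142×10⁻⁶ m/K
ΔT = 6.00×10⁻⁴ / 1.670142×10⁻⁶ = 359.251 K
T = 19.8 + 359.251 = 379.051 °C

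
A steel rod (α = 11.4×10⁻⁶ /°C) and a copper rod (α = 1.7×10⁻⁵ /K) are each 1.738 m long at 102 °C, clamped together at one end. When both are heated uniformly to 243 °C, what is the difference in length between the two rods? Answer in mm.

1.37 mm

ΔT = 141 K
steel: ΔL = 11.4×10⁻⁶ × 1.738 m × 141 = 2.7937×10⁻³ m = 2.7937 mm
copper: ΔL = 1.7×10⁻⁵ × 1.738 m × 141 = 4.1660×10⁻³ m = 4.1660 mm
difference = 4.1660 − 2.7937 = 1.3723 mm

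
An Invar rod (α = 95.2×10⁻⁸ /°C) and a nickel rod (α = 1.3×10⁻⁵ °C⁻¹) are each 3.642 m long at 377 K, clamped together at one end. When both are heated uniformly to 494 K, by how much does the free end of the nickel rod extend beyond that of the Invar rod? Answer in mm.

5.13 mm

ΔT = 117 K
Invar: ΔL = 95.2×10⁻⁸ × 3.642 m × 117 = 4.0566×10⁻⁴ m = 0.40566 mm
nickel: ΔL = 1.3×10⁻⁵ × 3.642 m × 117 = 5.5395×10⁻³ m = 5.5395 mm
difference = 5.5395 − 0.40566 = 5.13384 mm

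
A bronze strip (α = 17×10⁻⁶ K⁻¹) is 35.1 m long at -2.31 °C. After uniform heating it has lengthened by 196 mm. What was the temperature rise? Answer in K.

ΔT = 328 K

ΔL = αL₀ΔT ⇒ ΔT = ΔL / (αL₀)
ΔT = 196×10⁻³ m / (17×10⁻⁶ × 35.1 m) = 328.47 K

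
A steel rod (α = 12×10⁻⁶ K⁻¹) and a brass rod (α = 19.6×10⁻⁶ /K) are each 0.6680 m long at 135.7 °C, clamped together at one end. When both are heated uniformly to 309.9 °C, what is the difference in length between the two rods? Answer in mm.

0.884 mm

ΔT = 174.2 K
steel: ΔL = 12×10⁻⁶ × 0.6680 m × 174.2 = 1.3964×10⁻³ m = 1.3964 mm
brass: ΔL = 19.6×10⁻⁶ × 0.6680 m × 174.2 = 2.2808×10⁻³ m = 2.2808 mm
difference = 2.2808 − 1.3964 = 0.8844 mm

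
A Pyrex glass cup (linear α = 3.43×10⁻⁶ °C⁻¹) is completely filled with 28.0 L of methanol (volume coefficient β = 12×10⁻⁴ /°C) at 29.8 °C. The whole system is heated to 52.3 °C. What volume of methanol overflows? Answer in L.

0.750 L

The cup also expands: β_container ≈ 3α = 1.029×10⁻⁵ /K
Net overflow = V₀(β_liq − 3α_cont)ΔT
β − 3α = 1.20×10⁻³ − 1.029×10⁻⁵ = 1.18971×10⁻³ /K; ΔT = 22.5 K
ΔV = 28.0 × 1.18971×10⁻³ × 22.5 = 0.750 L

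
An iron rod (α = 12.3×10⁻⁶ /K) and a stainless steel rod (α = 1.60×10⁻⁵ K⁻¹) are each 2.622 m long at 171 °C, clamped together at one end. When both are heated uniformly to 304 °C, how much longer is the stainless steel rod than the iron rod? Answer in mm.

ΔT = 133 K
iron: ΔL = 12.3×10⁻⁶ × 2.622 m × 133 = 4.2893×10⁻³ m = 4.2893 mm
stainless steel: ΔL = 1.60×10⁻⁵ × 2.622 m × 133 = 5.5796×10⁻³ m = 5.5796 mm
difference = 5.5796 − 4.2893 = 1.2903 mm

1.29 mm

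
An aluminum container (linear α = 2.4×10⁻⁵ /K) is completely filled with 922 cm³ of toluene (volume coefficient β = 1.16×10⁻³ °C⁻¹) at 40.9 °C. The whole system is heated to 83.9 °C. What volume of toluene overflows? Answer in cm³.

The container also expands: β_container ≈ 3α = 7.2×10⁻⁵ /K
Net overflow = V₀(β_liq − 3α_cont)ΔT
β − 3α = 1.16×10⁻³ − 7.2×10⁻⁵ = 1.088×10⁻³ /K; ΔT = 43.0 K
ΔV = 922 × 1.088×10⁻³ × 43.0 = 43.1 cm³

43.1 cm³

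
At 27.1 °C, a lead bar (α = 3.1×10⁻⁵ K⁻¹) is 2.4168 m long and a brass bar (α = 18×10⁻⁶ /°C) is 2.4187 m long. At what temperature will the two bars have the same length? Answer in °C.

L₁(1 + α₁ΔT) = L₂(1 + α₂ΔT) ⇒ ΔT = (L₂ − L₁)/(α₁L₁ − α₂L₂)
L₂ − L₁ = 2.4187 − 2.4168 = 1.90×10⁻³ m
α₁L₁ − α₂L₂ = 3.1×10⁻⁵×2.4168 − 18×10⁻⁶×2.4187 = 3.13842×10⁻⁵ m/K
ΔT = 1.90×10⁻³ / 3.13842×10⁻⁵ = 60.5400 K
T = 27.1 + 60.5400 = 87.6400 °C

T = 87.64 °C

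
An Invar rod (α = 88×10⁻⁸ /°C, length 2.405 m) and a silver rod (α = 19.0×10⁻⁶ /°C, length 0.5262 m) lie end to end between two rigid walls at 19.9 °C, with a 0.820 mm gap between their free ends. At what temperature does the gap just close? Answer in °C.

T = 87.6 °C

α₁L₁ = 2.1164×10⁻⁶ m/K, α₂L₂ = 9.9978×10⁻⁶ m/K → total 1.21142×10⁻⁵ m/K
ΔT = g/(α₁L₁+α₂L₂) = 8.20×10⁻⁴ / 1.21142×10⁻⁵ = 67.689 K
T = 19.9 + 67.689 = 87.589 °C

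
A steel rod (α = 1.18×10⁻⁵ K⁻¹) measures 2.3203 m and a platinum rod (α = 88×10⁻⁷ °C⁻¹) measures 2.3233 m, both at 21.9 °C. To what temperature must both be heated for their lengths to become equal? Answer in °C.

T = 454.5 °C

L₁(1 + α₁ΔT) = L₂(1 + α₂ΔT) ⇒ ΔT = (L₂ − L₁)/(α₁L₁ − α₂L₂)
L₂ − L₁ = 2.3233 − 2.3203 = 3.00×10⁻³ m
α₁L₁ − α₂L₂ = 1.18×10⁻⁵×2.3203 − 88×10⁻⁷×2.3233 = 6.9345×10⁻⁶ m/K
ΔT = 3.00×10⁻³ / 6.9345×10⁻⁶ = 432.620 K
T = 21.9 + 432.620 = 454.520 °C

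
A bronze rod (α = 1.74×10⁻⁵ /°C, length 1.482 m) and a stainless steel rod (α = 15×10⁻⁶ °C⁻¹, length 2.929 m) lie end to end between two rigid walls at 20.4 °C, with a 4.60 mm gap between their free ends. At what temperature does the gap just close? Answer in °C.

T = 86.4 °C

Gap closes when ΔL₁ + ΔL₂ = 4.60 mm = 4.60×10⁻³ m
(α₁L₁ + α₂L₂)ΔT = g
α₁L₁ + α₂L₂ = 1.74×10⁻⁵×1.482 + 15×10⁻⁶×2.929 = 6.97218×10⁻⁵ m/K
ΔT = 4.60×10⁻³ / 6.97218×10⁻⁵ = 65.976 K
T = 20.4 + 65.976 = 86.376 °C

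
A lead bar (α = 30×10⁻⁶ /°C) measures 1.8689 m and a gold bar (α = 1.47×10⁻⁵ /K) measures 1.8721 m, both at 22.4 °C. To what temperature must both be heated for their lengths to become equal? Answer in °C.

T = 134.5 °C

L₁(1 + α₁ΔT) = L₂(1 + α₂ΔT) ⇒ ΔT = (L₂ − L₁)/(α₁L₁ − α₂L₂)
L₂ − L₁ = 1.8721 − 1.8689 = 3.20×10⁻³ m
α₁L₁ − α₂L₂ = 30×10⁻⁶×1.8689 − 1.47×10⁻⁵×1.8721 = 2.854713×10⁻⁵ m/K
ΔT = 3.20×10⁻³ / 2.854713×10⁻⁵ = 112.095 K
T = 22.4 + 112.095 = 134.495 °C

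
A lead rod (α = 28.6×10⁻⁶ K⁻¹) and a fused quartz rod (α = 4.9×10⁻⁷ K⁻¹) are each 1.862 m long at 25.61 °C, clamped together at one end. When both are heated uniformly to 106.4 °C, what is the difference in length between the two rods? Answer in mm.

4.23 mm

ΔT = 80.79 K
lead: ΔL = 28.6×10⁻⁶ × 1.862 m × 80.79 = 4.3023×10⁻³ m = 4.3023 mm
fused quartz: ΔL = 4.9×10⁻⁷ × 1.862 m × 80.79 = 7.3711×10⁻⁵ m = 0.073711 mm
difference = 4.3023 − 0.073711 = 4.228589 mm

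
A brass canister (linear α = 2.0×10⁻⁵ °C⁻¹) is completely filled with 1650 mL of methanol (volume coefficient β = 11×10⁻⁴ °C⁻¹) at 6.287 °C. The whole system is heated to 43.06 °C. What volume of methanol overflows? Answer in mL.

The canister also expands: β_container ≈ 3α = 6.0×10⁻⁵ /K
Net overflow = V₀(β_liq − 3α_cont)ΔT
β − 3α = 1.10×10⁻³ − 6.0×10⁻⁵ = 1.04×10⁻³ /K; ΔT = 36.773 K
ΔV = 1650 × 1.04×10⁻³ × 36.773 = 63.1 mL

63.1 mL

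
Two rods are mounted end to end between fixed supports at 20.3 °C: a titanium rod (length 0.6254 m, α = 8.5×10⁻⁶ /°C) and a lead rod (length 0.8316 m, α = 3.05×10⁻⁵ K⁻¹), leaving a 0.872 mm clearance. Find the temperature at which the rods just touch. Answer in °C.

Gap closes when ΔL₁ + ΔL₂ = 0.872 mm = 8.72×10⁻⁴ m
(α₁L₁ + α₂L₂)ΔT = g
α₁L₁ + α₂L₂ = 8.5×10⁻⁶×0.6254 + 3.05×10⁻⁵×0.8316 = 3.06797×10⁻⁵ m/K
ΔT = 8.72×10⁻⁴ / 3.06797×10⁻⁵ = 28.423 K
T = 20.3 + 28.423 = 48.723 °C

T = 48.7 °C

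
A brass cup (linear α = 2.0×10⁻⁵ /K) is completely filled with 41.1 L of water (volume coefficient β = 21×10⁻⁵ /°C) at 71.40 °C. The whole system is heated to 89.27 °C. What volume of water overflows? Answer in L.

The cup also expands: β_container ≈ 3α = 6.0×10⁻⁵ /K
Net overflow = V₀(β_liq − 3α_cont)ΔT
β − 3α = 2.10×10⁻⁴ − 6.0×10⁻⁵ = 1.50×10⁻⁴ /K; ΔT = 17.87 K
ΔV = 41.1 × 1.50×10⁻⁴ × 17.87 = 0.110 L

0.110 L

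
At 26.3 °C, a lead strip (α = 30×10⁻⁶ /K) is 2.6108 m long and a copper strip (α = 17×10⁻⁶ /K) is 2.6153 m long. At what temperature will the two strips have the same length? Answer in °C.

T = 159.2 °C

Equal length when α₁L₁ΔT − α₂L₂ΔT = L₂ − L₁ = 4.50×10⁻³ m
α₁L₁ = 7.8324×10⁻⁵, α₂L₂ = 4.44601×10⁻⁵ → Δ(αL) = 3.38639×10⁻⁵ m/K
ΔT = 4.50×10⁻³ / 3.38639×10⁻⁵ = 132.885 K, so T = 26.3 + 132.885 = 159.185 °C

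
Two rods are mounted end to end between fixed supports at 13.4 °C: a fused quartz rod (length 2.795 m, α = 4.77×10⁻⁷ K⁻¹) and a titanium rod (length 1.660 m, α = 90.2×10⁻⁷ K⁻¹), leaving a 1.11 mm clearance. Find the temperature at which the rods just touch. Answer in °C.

T = 81.5 °C

α₁L₁ = 1.333215×10⁻⁶ m/K, α₂L₂ = 1.49732×10⁻⁵ m/K → total 1.6306415×10⁻⁵ m/K
ΔT = g/(α₁L₁+α₂L₂) = 1.11×10⁻³ / 1.6306415×10⁻⁵ = 68.071 K
T = 13.4 + 68.071 = 81.471 °C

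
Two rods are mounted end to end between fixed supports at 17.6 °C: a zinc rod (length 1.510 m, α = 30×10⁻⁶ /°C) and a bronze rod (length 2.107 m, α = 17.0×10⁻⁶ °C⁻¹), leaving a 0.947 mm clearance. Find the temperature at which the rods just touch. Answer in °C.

T = 29.3 °C

Gap closes when ΔL₁ + ΔL₂ = 0.947 mm = 9.47×10⁻⁴ m
(α₁L₁ + α₂L₂)ΔT = g
α₁L₁ + α₂L₂ = 30×10⁻⁶×1.510 + 17.0×10⁻⁶×2.107 = 8.1119×10⁻⁵ m/K
ΔT = 9.47×10⁻⁴ / 8.1119×10⁻⁵ = 11.674 K
T = 17.6 + 11.674 = 29.274 °C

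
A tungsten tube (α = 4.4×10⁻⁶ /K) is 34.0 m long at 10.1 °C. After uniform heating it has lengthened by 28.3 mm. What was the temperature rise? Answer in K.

ΔL = αL₀ΔT ⇒ ΔT = ΔL / (αL₀)
ΔT = 28.3×10⁻³ m / (4.4×10⁻⁶ × 34.0 m) = 189.17 K

ΔT = 189 K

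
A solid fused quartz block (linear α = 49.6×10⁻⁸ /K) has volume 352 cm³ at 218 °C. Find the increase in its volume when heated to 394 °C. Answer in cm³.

Isotropic solid: β ≈ 3α = 1.5×10⁻⁶ /K; ΔT = 176 K
ΔV = 3αV₀ΔT = 3(49.6×10⁻⁸)(352)(176) = 0.0922 cm³

ΔV = 0.0922 cm³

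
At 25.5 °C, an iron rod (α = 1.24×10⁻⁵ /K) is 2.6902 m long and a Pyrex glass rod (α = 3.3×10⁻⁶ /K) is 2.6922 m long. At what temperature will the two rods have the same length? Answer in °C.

L₁(1 + α₁ΔT) = L₂(1 + α₂ΔT) ⇒ ΔT = (L₂ − L₁)/(α₁L₁ − α₂L₂)
L₂ − L₁ = 2.6922 − 2.6902 = 2.00×10⁻³ m
α₁L₁ − α₂L₂ = 1.24×10⁻⁵×2.6902 − 3.3×10⁻⁶×2.6922 = 2.447422×10⁻⁵ m/K
ΔT = 2.00×10⁻³ / 2.447422×10⁻⁵ = 81.719 K
T = 25.5 + 81.719 = 107.219 °C

T = 107.2 °C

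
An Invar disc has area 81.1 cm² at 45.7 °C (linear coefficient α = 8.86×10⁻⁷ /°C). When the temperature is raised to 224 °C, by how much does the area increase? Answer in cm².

Area coefficient ≈ 2α; |ΔT| = 178.3 K
ΔA = 2αA₀ΔT = 2(8.86×10⁻⁷)(81.1)(178.3) = 0.0256 cm²

ΔA = 0.0256 cm²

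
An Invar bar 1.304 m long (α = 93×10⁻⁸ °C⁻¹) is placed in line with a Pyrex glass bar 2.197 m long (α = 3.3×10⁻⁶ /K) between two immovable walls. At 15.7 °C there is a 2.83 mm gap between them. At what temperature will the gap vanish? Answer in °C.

Gap closes when ΔL₁ + ΔL₂ = 2.83 mm = 2.83×10⁻³ m
(α₁L₁ + α₂L₂)ΔT = g
α₁L₁ + α₂L₂ = 93×10⁻⁸×1.304 + 3.3×10⁻⁶×2.197 = 8.46282×10⁻⁶ m/K
ΔT = 2.83×10⁻³ / 8.46282×10⁻⁶ = 334.40 K
T = 15.7 + 334.40 = 350.10 °C

T = 350 °C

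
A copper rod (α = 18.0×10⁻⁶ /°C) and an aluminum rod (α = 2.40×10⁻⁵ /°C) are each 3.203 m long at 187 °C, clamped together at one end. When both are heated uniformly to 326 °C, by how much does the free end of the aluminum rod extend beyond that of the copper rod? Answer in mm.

ΔT = 139 K
copper: ΔL = 18.0×10⁻⁶ × 3.203 m × 139 = 8.0139×10⁻³ m = 8.0139 mm
aluminum: ΔL = 2.40×10⁻⁵ × 3.203 m × 139 = 1.0685×10⁻² m = 10.685 mm
difference = 10.685 − 8.0139 = 2.6711 mm

2.67 mm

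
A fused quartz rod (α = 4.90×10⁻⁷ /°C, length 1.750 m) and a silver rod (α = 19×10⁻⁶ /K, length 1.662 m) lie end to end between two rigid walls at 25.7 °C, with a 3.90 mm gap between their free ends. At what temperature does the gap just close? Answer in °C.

Gap closes when ΔL₁ + ΔL₂ = 3.90 mm = 3.90×10⁻³ m
(α₁L₁ + α₂L₂)ΔT = g
α₁L₁ + α₂L₂ = 4.90×10⁻⁷×1.750 + 19×10⁻⁶×1.662 = 3.24355×10⁻⁵ m/K
ΔT = 3.90×10⁻³ / 3.24355×10⁻⁵ = 120.24 K
T = 25.7 + 120.24 = 145.94 °C

T = 146 °C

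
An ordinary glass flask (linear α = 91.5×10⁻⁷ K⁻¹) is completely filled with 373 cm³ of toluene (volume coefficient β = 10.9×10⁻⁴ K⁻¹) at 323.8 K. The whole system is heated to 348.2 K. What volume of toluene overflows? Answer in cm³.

The flask also expands: β_container ≈ 3α = 2.745×10⁻⁵ /K
Net overflow = V₀(β_liq − 3α_cont)ΔT
β − 3α = 1.09×10⁻³ − 2.745×10⁻⁵ = 1.06255×10⁻³ /K; ΔT = 24.4 K
ΔV = 373 × 1.06255×10⁻³ × 24.4 = 9.67 cm³

9.67 cm³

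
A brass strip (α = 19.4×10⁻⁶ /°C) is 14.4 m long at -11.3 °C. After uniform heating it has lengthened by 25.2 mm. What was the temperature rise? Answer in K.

ΔT = 90.2 K

ΔL = αL₀ΔT ⇒ ΔT = ΔL / (αL₀)
ΔT = 25.2×10⁻³ m / (19.4×10⁻⁶ × 14.4 m) = 90.206 K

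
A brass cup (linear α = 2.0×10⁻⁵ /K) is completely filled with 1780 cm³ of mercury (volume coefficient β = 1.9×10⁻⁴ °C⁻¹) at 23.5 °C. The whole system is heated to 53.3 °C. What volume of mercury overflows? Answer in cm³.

6.90 cm³

The cup also expands: β_container ≈ 3α = 6.0×10⁻⁵ /K
Net overflow = V₀(β_liq − 3α_cont)ΔT
β − 3α = 1.90×10⁻⁴ − 6.0×10⁻⁵ = 1.30×10⁻⁴ /K; ΔT = 29.8 K
ΔV = 1780 × 1.30×10⁻⁴ × 29.8 = 6.90 cm³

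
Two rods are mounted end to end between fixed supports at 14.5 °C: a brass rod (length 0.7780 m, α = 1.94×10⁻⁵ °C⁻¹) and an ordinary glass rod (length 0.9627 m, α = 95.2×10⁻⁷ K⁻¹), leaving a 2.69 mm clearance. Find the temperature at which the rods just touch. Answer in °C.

Gap closes when ΔL₁ + ΔL₂ = 2.69 mm = 2.69×10⁻³ m
(α₁L₁ + α₂L₂)ΔT = g
α₁L₁ + α₂L₂ = 1.94×10⁻⁵×0.7780 + 95.2×10⁻⁷×0.9627 = 2.4258104×10⁻⁵ m/K
ΔT = 2.69×10⁻³ / 2.4258104×10⁻⁵ = 110.89 K
T = 14.5 + 110.89 = 125.39 °C

T = 125 °C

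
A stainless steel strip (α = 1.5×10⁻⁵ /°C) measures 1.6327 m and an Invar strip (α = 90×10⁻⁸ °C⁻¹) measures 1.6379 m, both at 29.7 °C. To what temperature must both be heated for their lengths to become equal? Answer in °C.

L₁(1 + α₁ΔT) = L₂(1 + α₂ΔT) ⇒ ΔT = (L₂ − L₁)/(α₁L₁ − α₂L₂)
L₂ − L₁ = 1.6379 − 1.6327 = 5.20×10⁻³ m
α₁L₁ − α₂L₂ = 1.5×10⁻⁵×1.6327 − 90×10⁻⁸×1.6379 = 2.301639×10⁻⁵ m/K
ΔT = 5.20×10⁻³ / 2.301639×10⁻⁵ = 225.926 K
T = 29.7 + 225.926 = 255.626 °C

T = 255.6 °C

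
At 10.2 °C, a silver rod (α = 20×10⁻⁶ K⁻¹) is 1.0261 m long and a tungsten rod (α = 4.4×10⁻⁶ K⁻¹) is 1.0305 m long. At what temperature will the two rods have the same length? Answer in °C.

L₁(1 + α₁ΔT) = L₂(1 + α₂ΔT) ⇒ ΔT = (L₂ − L₁)/(α₁L₁ − α₂L₂)
L₂ − L₁ = 1.0305 − 1.0261 = 4.40×10⁻³ m
α₁L₁ − α₂L₂ = 20×10⁻⁶×1.0261 − 4.4×10⁻⁶×1.0305 = 1.59878×10⁻⁵ m/K
ΔT = 4.40×10⁻³ / 1.59878×10⁻⁵ = 275.210 K
T = 10.2 + 275.210 = 285.410 °C

T = 285.4 °C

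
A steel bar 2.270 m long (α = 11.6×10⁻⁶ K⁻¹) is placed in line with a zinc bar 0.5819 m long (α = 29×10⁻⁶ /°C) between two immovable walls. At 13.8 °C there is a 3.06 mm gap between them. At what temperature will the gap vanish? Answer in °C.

T = 84.6 °C

α₁L₁ = 2.6332×10⁻⁵ m/K, α₂L₂ = 1.68751×10⁻⁵ m/K → total 4.32071×10⁻⁵ m/K
ΔT = g/(α₁L₁+α₂L₂) = 3.06×10⁻³ / 4.32071×10⁻⁵ = 70.822 K
T = 13.8 + 70.822 = 84.622 °C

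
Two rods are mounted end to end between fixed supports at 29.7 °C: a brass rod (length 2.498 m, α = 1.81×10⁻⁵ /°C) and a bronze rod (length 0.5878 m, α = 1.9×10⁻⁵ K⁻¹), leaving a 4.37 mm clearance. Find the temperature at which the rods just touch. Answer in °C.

α₁L₁ = 4.52138×10⁻⁵ m/K, α₂L₂ = 1.11682×10⁻⁵ m/K → total 5.6382×10⁻⁵ m/K
ΔT = g/(α₁L₁+α₂L₂) = 4.37×10⁻³ / 5.6382×10⁻⁵ = 77.51 K
T = 29.7 + 77.51 = 107.21 °C

T = 107 °C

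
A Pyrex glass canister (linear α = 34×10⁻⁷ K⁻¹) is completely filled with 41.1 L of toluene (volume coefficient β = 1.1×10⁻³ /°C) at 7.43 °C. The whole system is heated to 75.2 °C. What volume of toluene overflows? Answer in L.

The canister also expands: β_container ≈ 3α = 1.02×10⁻⁵ /K
Net overflow = V₀(β_liq − 3α_cont)ΔT
β − 3α = 1.10×10⁻³ − 1.02×10⁻⁵ = 1.0898×10⁻³ /K; ΔT = 67.77 K
ΔV = 41.1 × 1.0898×10⁻³ × 67.77 = 3.04 L

3.04 L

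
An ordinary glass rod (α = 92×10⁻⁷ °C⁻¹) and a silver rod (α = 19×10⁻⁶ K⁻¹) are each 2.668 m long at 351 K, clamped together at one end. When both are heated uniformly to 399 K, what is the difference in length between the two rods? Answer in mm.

ΔT = 48 K
ordinary glass: ΔL = 92×10⁻⁷ × 2.668 m × 48 = 1.1782×10⁻³ m = 1.1782 mm
silver: ΔL = 19×10⁻⁶ × 2.668 m × 48 = 2.4332×10⁻³ m = 2.4332 mm
difference = 2.4332 − 1.1782 = 1.2550 mm

1.26 mm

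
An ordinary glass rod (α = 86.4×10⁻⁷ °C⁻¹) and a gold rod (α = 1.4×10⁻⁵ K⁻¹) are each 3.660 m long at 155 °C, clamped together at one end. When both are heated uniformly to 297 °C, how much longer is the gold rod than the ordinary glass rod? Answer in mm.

ΔT = 142 K
ordinary glass: ΔL = 86.4×10⁻⁷ × 3.660 m × 142 = 4.4904×10⁻³ m = 4.4904 mm
gold: ΔL = 1.4×10⁻⁵ × 3.660 m × 142 = 7.2761×10⁻³ m = 7.2761 mm
difference = 7.2761 − 4.4904 = 2.7857 mm

2.79 mm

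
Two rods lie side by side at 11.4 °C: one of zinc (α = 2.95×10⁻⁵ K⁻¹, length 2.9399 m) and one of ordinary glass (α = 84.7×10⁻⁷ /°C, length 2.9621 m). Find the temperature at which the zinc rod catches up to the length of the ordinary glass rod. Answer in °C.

L₁(1 + α₁ΔT) = L₂(1 + α₂ΔT) ⇒ ΔT = (L₂ − L₁)/(α₁L₁ − α₂L₂)
L₂ − L₁ = 2.9621 − 2.9399 = 2.22×10⁻² m
α₁L₁ − α₂L₂ = 2.95×10⁻⁵×2.9399 − 84.7×10⁻⁷×2.9621 = 6.1638063×10⁻⁵ m/K
ΔT = 2.22×10⁻² / 6.1638063×10⁻⁵ = 360.167 K
T = 11.4 + 360.167 = 371.567 °C

T = 371.6 °C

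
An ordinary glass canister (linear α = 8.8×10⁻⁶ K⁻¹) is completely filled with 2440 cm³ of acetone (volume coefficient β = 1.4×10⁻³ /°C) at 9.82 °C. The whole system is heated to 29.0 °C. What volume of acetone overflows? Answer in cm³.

64.3 cm³

The canister also expands: β_container ≈ 3α = 2.64×10⁻⁵ /K
Net overflow = V₀(β_liq − 3α_cont)ΔT
β − 3α = 1.40×10⁻³ − 2.64×10⁻⁵ = 1.3736×10⁻³ /K; ΔT = 19.18 K
ΔV = 2440 × 1.3736×10⁻³ × 19.18 = 64.3 cm³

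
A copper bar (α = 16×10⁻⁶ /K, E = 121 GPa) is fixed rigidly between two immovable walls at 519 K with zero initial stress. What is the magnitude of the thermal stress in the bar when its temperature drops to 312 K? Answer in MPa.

σ = 401 MPa

Fully constrained: the free strain ε = αΔT is blocked, so σ = Eε = EαΔT.
|ΔT| = 207 K
σ = 121×10⁹ × 16×10⁻⁶ × 207 = 4.01×10⁸ Pa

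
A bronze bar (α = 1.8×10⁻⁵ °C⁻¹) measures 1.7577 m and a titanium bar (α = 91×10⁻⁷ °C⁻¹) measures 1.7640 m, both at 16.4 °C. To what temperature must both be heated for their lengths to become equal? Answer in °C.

Equal length when α₁L₁ΔT − α₂L₂ΔT = L₂ − L₁ = 6.30×10⁻³ m
α₁L₁ = 3.16386×10⁻⁵, α₂L₂ = 1.60524×10⁻⁵ → Δ(αL) = 1.55862×10⁻⁵ m/K
ΔT = 6.30×10⁻³ / 1.55862×10⁻⁵ = 404.204 K, so T = 16.4 + 404.204 = 420.604 °C

T = 420.6 °C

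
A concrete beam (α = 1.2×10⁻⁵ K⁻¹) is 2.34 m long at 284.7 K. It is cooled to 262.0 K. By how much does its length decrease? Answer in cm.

|ΔT| = |262.0 − 284.7| = 22.7 K
ΔL = αL₀ΔT = (1.2×10⁻⁵)(2.34)(22.7) = 6.37×10⁻⁴ m

ΔL = 0.0637 cm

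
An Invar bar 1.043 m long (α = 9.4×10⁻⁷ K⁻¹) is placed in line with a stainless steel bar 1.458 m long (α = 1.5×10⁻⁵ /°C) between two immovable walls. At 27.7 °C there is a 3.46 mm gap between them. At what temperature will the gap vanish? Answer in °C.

α₁L₁ = 9.8042×10⁻⁷ m/K, α₂L₂ = 2.187×10⁻⁵ m/K → total 2.285042×10⁻⁵ m/K
ΔT = g/(α₁L₁+α₂L₂) = 3.46×10⁻³ / 2.285042×10⁻⁵ = 151.42 K
T = 27.7 + 151.42 = 179.12 °C

T = 179 °C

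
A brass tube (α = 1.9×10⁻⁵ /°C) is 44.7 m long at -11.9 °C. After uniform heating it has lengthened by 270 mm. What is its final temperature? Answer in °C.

ΔL = αL₀ΔT ⇒ ΔT = ΔL / (αL₀)
ΔT = 270×10⁻³ m / (1.9×10⁻⁵ × 44.7 m) = 317.91 K
T = -11.9 + 317.91 = 306.01 °C

T = 306 °C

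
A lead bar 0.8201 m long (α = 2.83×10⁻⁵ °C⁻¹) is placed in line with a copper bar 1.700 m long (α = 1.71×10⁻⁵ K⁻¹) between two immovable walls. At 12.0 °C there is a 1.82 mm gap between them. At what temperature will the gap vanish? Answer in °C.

T = 46.8 °C

α₁L₁ = 2.320883×10⁻⁵ m/K, α₂L₂ = 2.907×10⁻⁵ m/K → total 5.227883×10⁻⁵ m/K
ΔT = g/(α₁L₁+α₂L₂) = 1.82×10⁻³ / 5.227883×10⁻⁵ = 34.813 K
T = 12.0 + 34.813 = 46.813 °C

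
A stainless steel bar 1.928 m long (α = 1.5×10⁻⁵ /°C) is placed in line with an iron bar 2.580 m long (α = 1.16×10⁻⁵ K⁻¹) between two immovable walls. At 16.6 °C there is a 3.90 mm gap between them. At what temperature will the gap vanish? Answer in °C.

T = 82.9 °C

α₁L₁ = 2.892×10⁻⁵ m/K, α₂L₂ = 2.9928×10⁻⁵ m/K → total 5.8848×10⁻⁵ m/K
ΔT = g/(α₁L₁+α₂L₂) = 3.90×10⁻³ / 5.8848×10⁻⁵ = 66.272 K
T = 16.6 + 66.272 = 82.872 °C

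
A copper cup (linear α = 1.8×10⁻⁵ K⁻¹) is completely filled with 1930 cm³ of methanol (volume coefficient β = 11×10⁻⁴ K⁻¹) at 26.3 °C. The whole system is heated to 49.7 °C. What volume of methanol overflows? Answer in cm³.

47.2 cm³

The cup also expands: β_container ≈ 3α = 5.4×10⁻⁵ /K
Net overflow = V₀(β_liq − 3α_cont)ΔT
β − 3α = 1.10×10⁻³ − 5.4×10⁻⁵ = 1.046×10⁻³ /K; ΔT = 23.4 K
ΔV = 1930 × 1.046×10⁻³ × 23.4 = 47.2 cm³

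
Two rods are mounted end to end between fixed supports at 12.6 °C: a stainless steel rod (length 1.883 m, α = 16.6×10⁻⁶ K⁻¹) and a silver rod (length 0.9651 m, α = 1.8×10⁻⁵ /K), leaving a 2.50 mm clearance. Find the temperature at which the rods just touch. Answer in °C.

T = 64.0 °C

Gap closes when ΔL₁ + ΔL₂ = 2.50 mm = 2.50×10⁻³ m
(α₁L₁ + α₂L₂)ΔT = g
α₁L₁ + α₂L₂ = 16.6×10⁻⁶×1.883 + 1.8×10⁻⁵×0.9651 = 4.86296×10⁻⁵ m/K
ΔT = 2.50×10⁻³ / 4.86296×10⁻⁵ = 51.409 K
T = 12.6 + 51.409 = 64.009 °C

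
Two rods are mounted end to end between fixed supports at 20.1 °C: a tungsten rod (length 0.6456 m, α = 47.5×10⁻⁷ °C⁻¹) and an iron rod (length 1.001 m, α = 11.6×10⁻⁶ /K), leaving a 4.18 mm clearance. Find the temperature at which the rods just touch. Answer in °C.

α₁L₁ = 3.0666×10⁻⁶ m/K, α₂L₂ = 1.16116×10⁻⁵ m/K → total 1.46782×10⁻⁵ m/K
ΔT = g/(α₁L₁+α₂L₂) = 4.18×10⁻³ / 1.46782×10⁻⁵ = 284.78 K
T = 20.1 + 284.78 = 304.88 °C

T = 305 °C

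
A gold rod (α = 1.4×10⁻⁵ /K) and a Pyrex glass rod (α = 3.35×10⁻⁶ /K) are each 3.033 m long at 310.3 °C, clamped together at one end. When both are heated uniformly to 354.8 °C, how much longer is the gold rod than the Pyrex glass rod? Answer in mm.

ΔT = 44.5 K
gold: ΔL = 1.4×10⁻⁵ × 3.033 m × 44.5 = 1.8896×10⁻³ m = 1.8896 mm
Pyrex glass: ΔL = 3.35×10⁻⁶ × 3.033 m × 44.5 = 4.5214×10⁻⁴ m = 0.45214 mm
difference = 1.8896 − 0.45214 = 1.43746 mm

1.44 mm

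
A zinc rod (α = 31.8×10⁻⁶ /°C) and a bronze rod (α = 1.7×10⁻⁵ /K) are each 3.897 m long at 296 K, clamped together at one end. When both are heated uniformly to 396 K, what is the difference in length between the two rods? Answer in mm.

ΔT = 100 K
zinc: ΔL = 31.8×10⁻⁶ × 3.897 m × 100 = 1.2392×10⁻² m = 12.392 mm
bronze: ΔL = 1.7×10⁻⁵ × 3.897 m × 100 = 6.6249×10⁻³ m = 6.6249 mm
difference = 12.392 − 6.6249 = 5.7671 mm

5.77 mm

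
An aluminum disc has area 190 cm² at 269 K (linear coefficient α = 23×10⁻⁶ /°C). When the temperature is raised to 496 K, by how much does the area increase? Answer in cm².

Area coefficient ≈ 2α; |ΔT| = 227 K
ΔA = 2αA₀ΔT = 2(23×10⁻⁶)(190)(227) = 1.98 cm²

ΔA = 1.98 cm²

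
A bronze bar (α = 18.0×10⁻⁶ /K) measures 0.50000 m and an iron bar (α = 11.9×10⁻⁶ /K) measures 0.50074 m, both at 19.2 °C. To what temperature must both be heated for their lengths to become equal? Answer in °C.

L₁(1 + α₁ΔT) = L₂(1 + α₂ΔT) ⇒ ΔT = (L₂ − L₁)/(α₁L₁ − α₂L₂)
L₂ − L₁ = 0.50074 − 0.50000 = 7.40×10⁻⁴ m
α₁L₁ − α₂L₂ = 18.0×10⁻⁶×0.50000 − 11.9×10⁻⁶×0.50074 = 3.041194×10⁻⁶ m/K
ΔT = 7.40×10⁻⁴ / 3.041194×10⁻⁶ = 243.325 K
T = 19.2 + 243.325 = 262.525 °C

T = 262.5 °C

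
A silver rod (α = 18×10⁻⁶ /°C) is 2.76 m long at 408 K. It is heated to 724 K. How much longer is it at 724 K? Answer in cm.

ΔL = 1.57 cm

|ΔT| = |724 − 408| = 316 K
ΔL = αL₀ΔT = (18×10⁻⁶)(2.76)(316) = 1.57×10⁻² m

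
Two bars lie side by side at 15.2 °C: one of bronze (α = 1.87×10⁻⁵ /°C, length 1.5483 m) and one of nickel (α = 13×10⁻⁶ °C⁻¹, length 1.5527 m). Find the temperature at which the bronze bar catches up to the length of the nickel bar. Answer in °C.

T = 517.0 °C

Equal length when α₁L₁ΔT − α₂L₂ΔT = L₂ − L₁ = 4.40×10⁻³ m
α₁L₁ = 2.895321×10⁻⁵, α₂L₂ = 2.01851×10⁻⁵ → Δ(αL) = 8.76811×10⁻⁶ m/K
ΔT = 4.40×10⁻³ / 8.76811×10⁻⁶ = 501.819 K, so T = 15.2 + 501.819 = 517.019 °C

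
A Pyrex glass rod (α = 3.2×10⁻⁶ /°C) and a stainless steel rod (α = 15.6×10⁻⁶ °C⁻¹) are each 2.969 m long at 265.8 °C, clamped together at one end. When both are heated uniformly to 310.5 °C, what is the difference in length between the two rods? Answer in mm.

ΔT = 44.7 K
Pyrex glass: ΔL = 3.2×10⁻⁶ × 2.969 m × 44.7 = 4.2469×10⁻⁴ m = 0.42469 mm
stainless steel: ΔL = 15.6×10⁻⁶ × 2.969 m × 44.7 = 2.0703×10⁻³ m = 2.0703 mm
difference = 2.0703 − 0.42469 = 1.64561 mm

1.65 mm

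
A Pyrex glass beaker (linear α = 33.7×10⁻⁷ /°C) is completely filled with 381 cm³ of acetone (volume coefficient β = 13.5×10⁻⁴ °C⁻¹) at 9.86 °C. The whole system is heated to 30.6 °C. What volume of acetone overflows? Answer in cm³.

The beaker also expands: β_container ≈ 3α = 1.011×10⁻⁵ /K
Net overflow = V₀(β_liq − 3α_cont)ΔT
β − 3α = 1.35×10⁻³ − 1.011×10⁻⁵ = 1.33989×10⁻³ /K; ΔT = 20.74 K
ΔV = 381 × 1.33989×10⁻³ × 20.74 = 10.6 cm³

10.6 cm³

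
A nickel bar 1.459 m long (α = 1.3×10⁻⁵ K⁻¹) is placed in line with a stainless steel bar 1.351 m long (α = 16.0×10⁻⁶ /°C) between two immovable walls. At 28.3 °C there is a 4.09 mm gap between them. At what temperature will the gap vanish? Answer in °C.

T = 129 °C

α₁L₁ = 1.8967×10⁻⁵ m/K, α₂L₂ = 2.1616×10⁻⁵ m/K → total 4.0583×10⁻⁵ m/K
ΔT = g/(α₁L₁+α₂L₂) = 4.09×10⁻³ / 4.0583×10⁻⁵ = 100.78 K
T = 28.3 + 100.78 = 129.08 °C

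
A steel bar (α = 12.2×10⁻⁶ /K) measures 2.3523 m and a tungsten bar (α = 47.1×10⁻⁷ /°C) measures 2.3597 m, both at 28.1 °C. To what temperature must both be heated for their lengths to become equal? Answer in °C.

T = 448.9 °C

Equal length when α₁L₁ΔT − α₂L₂ΔT = L₂ − L₁ = 7.40×10⁻³ m
α₁L₁ = 2.869806×10⁻⁵, α₂L₂ = 1.1114187×10⁻⁵ → Δ(αL) = 1.7583873×10⁻⁵ m/K
ΔT = 7.40×10⁻³ / 1.7583873×10⁻⁵ = 420.840 K, so T = 28.1 + 420.840 = 448.940 °C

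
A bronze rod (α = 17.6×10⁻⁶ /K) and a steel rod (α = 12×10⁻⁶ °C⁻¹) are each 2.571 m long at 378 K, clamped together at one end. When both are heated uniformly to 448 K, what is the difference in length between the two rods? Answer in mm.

1.01 mm

ΔT = 70 K
bronze: ΔL = 17.6×10⁻⁶ × 2.571 m × 70 = 3.1675×10⁻³ m = 3.1675 mm
steel: ΔL = 12×10⁻⁶ × 2.571 m × 70 = 2.1596×10⁻³ m = 2.1596 mm
difference = 3.1675 − 2.1596 = 1.0079 mm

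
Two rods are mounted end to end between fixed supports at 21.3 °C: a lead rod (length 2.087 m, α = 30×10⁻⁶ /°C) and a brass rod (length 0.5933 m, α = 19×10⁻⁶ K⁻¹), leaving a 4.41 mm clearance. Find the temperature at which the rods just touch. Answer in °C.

T = 81.0 °C

Gap closes when ΔL₁ + ΔL₂ = 4.41 mm = 4.41×10⁻³ m
(α₁L₁ + α₂L₂)ΔT = g
α₁L₁ + α₂L₂ = 30×10⁻⁶×2.087 + 19×10⁻⁶×0.5933 = 7.38827×10⁻⁵ m/K
ΔT = 4.41×10⁻³ / 7.38827×10⁻⁵ = 59.689 K
T = 21.3 + 59.689 = 80.989 °C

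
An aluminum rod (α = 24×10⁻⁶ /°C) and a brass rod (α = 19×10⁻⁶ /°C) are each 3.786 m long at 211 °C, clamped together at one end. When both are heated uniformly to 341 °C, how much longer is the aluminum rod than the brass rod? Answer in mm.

ΔT = 130 K
aluminum: ΔL = 24×10⁻⁶ × 3.786 m × 130 = 1.1812×10⁻² m = 11.812 mm
brass: ΔL = 19×10⁻⁶ × 3.786 m × 130 = 9.3514×10⁻³ m = 9.3514 mm
difference = 11.812 − 9.3514 = 2.4606 mm

2.46 mm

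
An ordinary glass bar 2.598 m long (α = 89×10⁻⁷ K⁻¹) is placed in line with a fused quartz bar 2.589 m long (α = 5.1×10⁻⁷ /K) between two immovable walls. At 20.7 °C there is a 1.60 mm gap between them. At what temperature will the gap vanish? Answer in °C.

Gap closes when ΔL₁ + ΔL₂ = 1.60 mm = 1.60×10⁻³ m
(α₁L₁ + α₂L₂)ΔT = g
α₁L₁ + α₂L₂ = 89×10⁻⁷×2.598 + 5.1×10⁻⁷×2.589 = 2.444259×10⁻⁵ m/K
ΔT = 1.60×10⁻³ / 2.444259×10⁻⁵ = 65.460 K
T = 20.7 + 65.460 = 86.160 °C

T = 86.2 °C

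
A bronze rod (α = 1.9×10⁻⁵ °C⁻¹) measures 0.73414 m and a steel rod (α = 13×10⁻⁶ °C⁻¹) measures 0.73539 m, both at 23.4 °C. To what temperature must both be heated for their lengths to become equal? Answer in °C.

Equal length when α₁L₁ΔT − α₂L₂ΔT = L₂ − L₁ = 1.25×10⁻³ m
α₁L₁ = 1.394866×10⁻⁵, α₂L₂ = 9.56007×10⁻⁶ → Δ(αL) = 4.38859×10⁻⁶ m/K
ΔT = 1.25×10⁻³ / 4.38859×10⁻⁶ = 284.830 K, so T = 23.4 + 284.830 = 308.230 °C

T = 308.2 °C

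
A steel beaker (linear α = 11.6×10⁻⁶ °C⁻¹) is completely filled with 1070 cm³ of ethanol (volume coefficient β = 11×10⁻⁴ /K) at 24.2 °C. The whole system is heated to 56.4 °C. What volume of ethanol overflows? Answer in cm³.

36.7 cm³

The beaker also expands: β_container ≈ 3α = 3.48×10⁻⁵ /K
Net overflow = V₀(β_liq − 3α_cont)ΔT
β − 3α = 1.10×10⁻³ − 3.48×10⁻⁵ = 1.0652×10⁻³ /K; ΔT = 32.2 K
ΔV = 1070 × 1.0652×10⁻³ × 32.2 = 36.7 cm³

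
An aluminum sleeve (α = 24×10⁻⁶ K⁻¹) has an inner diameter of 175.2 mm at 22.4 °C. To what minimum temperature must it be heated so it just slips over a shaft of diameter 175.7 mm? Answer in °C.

T = 141 °C

Required Δd = 175.7 − 175.2 = 0.5 mm
Δd = αd₀ΔT ⇒ ΔT = Δd/(αd₀) = 0.5 / (24×10⁻⁶ × 175.2) = 118.91 K
T_min = 22.4 + 118.91 = 141.31 °C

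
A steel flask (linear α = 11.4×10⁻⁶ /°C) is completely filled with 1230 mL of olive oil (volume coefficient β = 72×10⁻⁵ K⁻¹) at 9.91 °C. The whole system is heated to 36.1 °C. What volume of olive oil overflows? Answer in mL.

22.1 mL

The flask also expands: β_container ≈ 3α = 3.42×10⁻⁵ /K
Net overflow = V₀(β_liq − 3α_cont)ΔT
β − 3α = 7.20×10⁻⁴ − 3.42×10⁻⁵ = 6.858×10⁻⁴ /K; ΔT = 26.19 K
ΔV = 1230 × 6.858×10⁻⁴ × 26.19 = 22.1 mL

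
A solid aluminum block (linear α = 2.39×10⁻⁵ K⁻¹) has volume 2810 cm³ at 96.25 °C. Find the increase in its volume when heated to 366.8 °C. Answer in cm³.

Isotropic solid: β ≈ 3α = 7.2×10⁻⁵ /K; ΔT = 270.55 K
ΔV = 3αV₀ΔT = 3(2.39×10⁻⁵)(2810)(270.55) = 54.5 cm³

ΔV = 54.5 cm³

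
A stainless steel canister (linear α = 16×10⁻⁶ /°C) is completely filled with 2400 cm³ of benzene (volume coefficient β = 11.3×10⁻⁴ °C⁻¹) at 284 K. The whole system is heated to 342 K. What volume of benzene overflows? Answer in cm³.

151 cm³

The canister also expands: β_container ≈ 3α = 4.8×10⁻⁵ /K
Net overflow = V₀(β_liq − 3α_cont)ΔT
β − 3α = 1.13×10⁻³ − 4.8×10⁻⁵ = 1.082×10⁻³ /K; ΔT = 58 K
ΔV = 2400 × 1.082×10⁻³ × 58 = 151 cm³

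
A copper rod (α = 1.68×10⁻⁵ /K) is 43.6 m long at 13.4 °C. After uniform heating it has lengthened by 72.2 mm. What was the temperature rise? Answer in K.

ΔT = 98.6 K

ΔL = αL₀ΔT ⇒ ΔT = ΔL / (αL₀)
ΔT = 72.2×10⁻³ m / (1.68×10⁻⁵ × 43.6 m) = 98.569 K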